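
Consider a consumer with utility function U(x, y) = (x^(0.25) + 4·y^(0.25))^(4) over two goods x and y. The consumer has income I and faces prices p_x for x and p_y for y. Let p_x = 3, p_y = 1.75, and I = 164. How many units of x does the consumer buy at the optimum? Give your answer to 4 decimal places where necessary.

From the CES first-order condition, (1/4)·(y/x)^(0.75) = p_x/p_y.
Hence y/x = (4·p_x/p_y)^(1/(0.75)), i.e. raised to the 4/3 power.
With the ratio pinned down, the budget gives x* = I/(p_x + p_y·(y/x)) and y* = (y/x)·x*.
Numerically y/x = 13.027395, so x* = 164/(3 + 1.75·13.027395) = 6.3571.

x* = 6.3571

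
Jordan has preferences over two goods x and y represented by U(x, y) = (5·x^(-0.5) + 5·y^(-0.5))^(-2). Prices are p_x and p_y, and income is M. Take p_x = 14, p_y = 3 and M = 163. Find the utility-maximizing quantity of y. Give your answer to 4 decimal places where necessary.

MU_x ∝ 5·x^(-1.5), MU_y ∝ 5·y^(-1.5), so MRS = (y/x)^(1.5) = p_x/p_y.
Hence y/x = (p_x/p_y)^(1/(1.5)), i.e. raised to the 2/3 power.
Substitute y = (y/x)·x into the budget: x* = M/(p_x + p_y·(y/x)).
Numerically y/x = 2.792573, so x* = 163/(14 + 3·2.792573) = 7.284 and y* = 2.792573·7.284 = 20.3412.

y* = 20.3412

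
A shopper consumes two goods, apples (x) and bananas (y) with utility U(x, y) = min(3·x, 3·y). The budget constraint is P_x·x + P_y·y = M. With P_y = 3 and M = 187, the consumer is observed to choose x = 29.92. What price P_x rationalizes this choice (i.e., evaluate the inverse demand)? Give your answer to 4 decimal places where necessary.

P_x = 3.25

With perfect complements, no substitution: consume in ratio x:y = 3:3.
Budget: P_x·x + P_y·x = M, so (3·P_x + 3·P_y)·x = 3·M.
Demand: x*(P_x,P_y,M) = 3·M/(3·P_x + 3·P_y), y* = 3·M/(3·P_x + 3·P_y).
Set x* = 29.92 in the demand function and solve for P_x: P_x = 3.25.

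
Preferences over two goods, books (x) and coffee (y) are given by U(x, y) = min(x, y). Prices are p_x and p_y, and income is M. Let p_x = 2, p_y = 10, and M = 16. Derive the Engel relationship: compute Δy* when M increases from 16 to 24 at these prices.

Leontief preferences: the optimum is at the kink where x/1 = y/1, i.e. y = x.
Budget: p_x·x + p_y·x = M, so (p_x + p_y)·x = M.
Demand: x*(p_x,p_y,M) = M/(p_x + p_y), y* = M/(p_x + p_y).
Here 2 + 10 = 12, giving y* = 1.3333.
At M' = 24: y* = 2. Change: 2 − 1.3333 = 0.6667.

Δy* = 0.6667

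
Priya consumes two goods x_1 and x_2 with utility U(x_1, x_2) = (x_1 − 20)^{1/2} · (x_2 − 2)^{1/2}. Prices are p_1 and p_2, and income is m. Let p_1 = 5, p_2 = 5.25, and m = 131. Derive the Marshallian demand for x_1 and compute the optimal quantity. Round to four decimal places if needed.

After buying the subsistence bundle (20, 2), a share 0.5 of the remaining income goes to x_1: x_1* = 20 + 0.5·(m − 20p_1 − 2p_2)/p_1.
Discretionary income = 131 − 20·5 − 2·5.25 = 20.5; x_1* = 20 + 0.5·20.5/5 = 22.05.

x_1* = 22.05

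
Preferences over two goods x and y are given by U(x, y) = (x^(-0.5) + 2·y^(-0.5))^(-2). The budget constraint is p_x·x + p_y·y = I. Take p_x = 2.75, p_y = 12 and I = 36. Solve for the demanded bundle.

x* = 3.6424, y* = 2.1653

MRS = MU_x/MU_y = (1/2)·(y/x)^(1.5). Set equal to p_x/p_y.
Hence y/x = (2·p_x/p_y)^(1/(1.5)), i.e. raised to the 2/3 power.
With the ratio pinned down, the budget gives x* = I/(p_x + p_y·(y/x)) and y* = (y/x)·x*.
Numerically y/x = 0.594458, so x* = 36/(2.75 + 12·0.594458) = 3.6424 and y* = 0.594458·3.6424 = 2.1653.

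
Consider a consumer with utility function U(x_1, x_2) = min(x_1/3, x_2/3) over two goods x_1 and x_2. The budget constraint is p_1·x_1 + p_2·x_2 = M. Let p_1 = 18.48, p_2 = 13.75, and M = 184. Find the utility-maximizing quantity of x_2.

x_2* = 5.709

With perfect complements, no substitution: consume in ratio x_1:x_2 = 3:3.
Budget: p_1·x_1 + p_2·x_1 = M, so (3·p_1 + 3·p_2)·x_1 = 3·M.
Demand: x_1*(p_1,p_2,M) = 3·M/(3·p_1 + 3·p_2), x_2* = 3·M/(3·p_1 + 3·p_2).
Here 3·18.48 + 3·13.75 = 96.69, giving x_2* = 5.709.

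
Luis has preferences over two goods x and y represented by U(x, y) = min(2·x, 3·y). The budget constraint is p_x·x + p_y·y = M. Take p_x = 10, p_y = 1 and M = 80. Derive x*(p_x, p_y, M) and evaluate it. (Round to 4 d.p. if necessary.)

x* = 7.5

With perfect complements, no substitution: consume in ratio x:y = 3:2.
Budget: p_x·x + p_y·(2/3)·x = M, so (3·p_x + 2·p_y)·x = 3·M.
Demand: x*(p_x,p_y,M) = 3·M/(3·p_x + 2·p_y), y* = 2·M/(3·p_x + 2·p_y).
Here 3·10 + 2·1 = 32, giving x* = 7.5.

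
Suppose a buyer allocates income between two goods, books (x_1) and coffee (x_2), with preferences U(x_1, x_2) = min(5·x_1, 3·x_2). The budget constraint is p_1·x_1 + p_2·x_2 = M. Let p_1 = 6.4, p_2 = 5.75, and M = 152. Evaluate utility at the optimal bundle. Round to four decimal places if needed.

V = 47.5495

With perfect complements, no substitution: consume in ratio x_1:x_2 = 3:5.
Budget: p_1·x_1 + p_2·(5/3)·x_1 = M, so (3·p_1 + 5·p_2)·x_1 = 3·M.
Demand: x_1*(p_1,p_2,M) = 3·M/(3·p_1 + 5·p_2), x_2* = 5·M/(3·p_1 + 5·p_2).
Here 3·6.4 + 5·5.75 = 47.95, giving x_1* = 9.5099 and x_2* = 15.8498.
Utility at the optimum: U(9.5099, 15.8498) = 47.5495.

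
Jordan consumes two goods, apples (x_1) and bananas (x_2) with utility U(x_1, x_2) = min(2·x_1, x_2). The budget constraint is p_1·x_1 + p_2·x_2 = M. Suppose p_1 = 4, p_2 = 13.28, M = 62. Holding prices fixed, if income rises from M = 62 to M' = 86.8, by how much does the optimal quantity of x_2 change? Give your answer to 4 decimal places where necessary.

Demand: x_1*(p_1,p_2,M) = M/(p_1 + 2·p_2), x_2* = 2·M/(p_1 + 2·p_2).
Here 4 + 2·13.28 = 30.56, giving x_2* = 4.0576.
At M' = 86.8: x_2* = 5.6806. Change: 5.6806 − 4.0576 = 1.623.

Δx_2* = 1.623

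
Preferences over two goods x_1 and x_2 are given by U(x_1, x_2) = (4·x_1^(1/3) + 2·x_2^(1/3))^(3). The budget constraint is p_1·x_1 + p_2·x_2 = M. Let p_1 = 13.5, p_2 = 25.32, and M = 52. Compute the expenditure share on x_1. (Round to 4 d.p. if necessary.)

share on x_1 = 0.7948

With the ratio pinned down, the budget gives x_1* = M/(p_1 + p_2·(x_2/x_1)) and x_2* = (x_2/x_1)·x_1*.
Numerically x_2/x_1 = 0.137645, so x_1* = 52/(13.5 + 25.32·0.137645) = 3.0615 and x_2* = 0.137645·3.0615 = 0.4214.
Expenditure on x_1: 13.5·3.0615 = 41.3302; share = 0.7948.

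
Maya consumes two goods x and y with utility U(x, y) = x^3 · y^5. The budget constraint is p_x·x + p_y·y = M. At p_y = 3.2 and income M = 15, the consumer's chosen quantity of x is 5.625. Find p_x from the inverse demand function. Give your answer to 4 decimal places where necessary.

p_x = 1

The MRS is (3/5)·y/x. Set MRS = p_x/p_y.
So 3·p_y·y = 5·p_x·x; combined with the budget, a share 0.375 of income goes to x.
Demand: x*(p_x,p_y,M) = 0.375·M/p_x and y* = 0.625·M/p_y.
Set x* = 5.625 in the demand function and solve for p_x: p_x = 1.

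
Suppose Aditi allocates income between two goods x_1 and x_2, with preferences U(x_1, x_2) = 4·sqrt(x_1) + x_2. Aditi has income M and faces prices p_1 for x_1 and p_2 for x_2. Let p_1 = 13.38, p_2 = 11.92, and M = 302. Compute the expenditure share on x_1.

share on x_1 = 0.1407

Set MRS = p_1/p_2: 2·x_1^(−1/2) = p_1/p_2.
Thus x_1* = (2·p_2/p_1)² — independent of M — with the rest of income spent on x_2.
Plugging in: x_1* = (2·11.92/13.38)² = 3.1747, x_2* = 21.772.
Expenditure on x_1: 13.38·3.1747 = 42.4772; share = 0.1407.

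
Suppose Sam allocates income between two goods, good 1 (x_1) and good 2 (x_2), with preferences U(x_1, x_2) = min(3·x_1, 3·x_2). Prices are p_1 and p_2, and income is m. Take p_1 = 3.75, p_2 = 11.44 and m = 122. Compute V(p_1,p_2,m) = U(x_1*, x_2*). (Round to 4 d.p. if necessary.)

Leontief preferences: the optimum is at the kink where x_1/3 = x_2/3, i.e. x_2 = x_1.
Budget: p_1·x_1 + p_2·x_1 = m, so (3·p_1 + 3·p_2)·x_1 = 3·m.
Demand: x_1*(p_1,p_2,m) = 3·m/(3·p_1 + 3·p_2), x_2* = 3·m/(3·p_1 + 3·p_2).
Here 3·3.75 + 3·11.44 = 45.57, giving x_1* = 8.0316 and x_2* = 8.0316.
Utility at the optimum: U(8.0316, 8.0316) = 24.0948.

V = 24.0948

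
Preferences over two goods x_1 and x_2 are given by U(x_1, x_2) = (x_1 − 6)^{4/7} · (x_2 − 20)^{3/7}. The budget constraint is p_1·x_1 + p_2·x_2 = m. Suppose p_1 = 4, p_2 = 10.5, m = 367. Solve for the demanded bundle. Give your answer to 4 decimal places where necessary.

x_1* = 25, x_2* = 25.4286

Let x_1' = x_1−6, x_2' = x_2−20. MRS = (4/3)·x_2'/x_1' = p_1/p_2.
After buying the subsistence bundle (6, 20), a share 4/7 of the remaining income goes to x_1: x_1* = 6 + 4/7·(m − 6p_1 − 20p_2)/p_1.
Discretionary income = 367 − 6·4 − 20·10.5 = 133; x_1* = 6 + 4/7·133/4 = 25; x_2* = 20 + 3/7·133/10.5 = 25.4286.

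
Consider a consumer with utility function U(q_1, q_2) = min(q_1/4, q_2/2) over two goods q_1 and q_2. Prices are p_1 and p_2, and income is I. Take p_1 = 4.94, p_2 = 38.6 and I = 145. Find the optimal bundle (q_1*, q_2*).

Leontief preferences: the optimum is at the kink where q_1/4 = q_2/2, i.e. q_2 = (1/2)·q_1.
Budget: p_1·q_1 + p_2·(1/2)·q_1 = I, so (4·p_1 + 2·p_2)·q_1 = 4·I.
Demand: q_1*(p_1,p_2,I) = 4·I/(4·p_1 + 2·p_2), q_2* = 2·I/(4·p_1 + 2·p_2).
Here 4·4.94 + 2·38.6 = 96.96, giving q_1* = 5.9818 and q_2* = 2.9909.

q_1* = 5.9818, q_2* = 2.9909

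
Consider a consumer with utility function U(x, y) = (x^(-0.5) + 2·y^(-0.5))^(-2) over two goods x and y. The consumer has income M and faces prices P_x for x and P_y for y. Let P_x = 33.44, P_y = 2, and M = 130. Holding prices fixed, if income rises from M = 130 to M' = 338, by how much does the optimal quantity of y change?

Δy* = 39.8336

Substitute y = (y/x)·x into the budget: x* = M/(P_x + P_y·(y/x)).
Numerically y/x = 10.379526, so x* = 130/(33.44 + 2·10.379526) = 2.3986 and y* = 10.379526·2.3986 = 24.896.
At M' = 338: y* = 64.7295. Change: 64.7295 − 24.896 = 39.8336.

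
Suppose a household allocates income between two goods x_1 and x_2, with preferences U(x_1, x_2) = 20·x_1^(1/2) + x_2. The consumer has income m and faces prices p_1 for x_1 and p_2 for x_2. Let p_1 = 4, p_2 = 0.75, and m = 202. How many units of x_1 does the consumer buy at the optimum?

x_1* = 3.5156

Set MRS = p_1/p_2: 10·x_1^(−1/2) = p_1/p_2.
Thus x_1* = (10·p_2/p_1)² — independent of m — with the rest of income spent on x_2.
Plugging in: x_1* = (10·0.75/4)² = 3.5156.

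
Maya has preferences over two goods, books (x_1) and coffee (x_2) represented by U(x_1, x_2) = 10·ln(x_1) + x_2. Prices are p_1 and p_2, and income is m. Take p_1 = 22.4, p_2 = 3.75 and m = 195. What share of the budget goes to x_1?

share on x_1 = 0.1923

Set MRS = p_1/p_2: (10/x_1)/1 = p_1/p_2.
So x_1*(p_1,p_2) = 10·p_2/p_1, independent of income; and x_2* = (m − 10·p_2)/p_2.
At the given prices: x_1* = 10·3.75/22.4 = 1.6741, and x_2* = 42.
Expenditure on x_1: 22.4·1.6741 = 37.5; share = 0.1923.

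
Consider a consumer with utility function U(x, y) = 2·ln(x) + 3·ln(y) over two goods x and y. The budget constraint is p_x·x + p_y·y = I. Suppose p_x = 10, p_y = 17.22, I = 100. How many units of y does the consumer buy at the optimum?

Tangency: MRS = (2/3)·y/x = p_x/p_y.
So 2·p_y·y = 3·p_x·x; combined with the budget, a share 0.4 of income goes to x.
Demand: x*(p_x,p_y,I) = 0.4·I/p_x and y* = 0.6·I/p_y.
At p_x=10, p_y=17.22, I=100: y* = 0.6·100/17.22 = 3.4843.

y* = 3.4843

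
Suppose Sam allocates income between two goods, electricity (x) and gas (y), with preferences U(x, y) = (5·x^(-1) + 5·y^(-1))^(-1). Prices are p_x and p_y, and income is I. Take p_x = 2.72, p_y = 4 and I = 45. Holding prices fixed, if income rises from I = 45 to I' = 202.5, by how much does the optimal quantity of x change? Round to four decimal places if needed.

Δx* = 26.1694

MRS = MU_x/MU_y = (y/x)^(2). Set equal to p_x/p_y.
Hence y/x = (p_x/p_y)^(1/(2)), i.e. raised to the 0.5 power.
Substitute y = (y/x)·x into the budget: x* = I/(p_x + p_y·(y/x)).
Numerically y/x = 0.824621, so x* = 45/(2.72 + 4·0.824621) = 7.477.
At I' = 202.5: x* = 33.6463. Change: 33.6463 − 7.477 = 26.1694.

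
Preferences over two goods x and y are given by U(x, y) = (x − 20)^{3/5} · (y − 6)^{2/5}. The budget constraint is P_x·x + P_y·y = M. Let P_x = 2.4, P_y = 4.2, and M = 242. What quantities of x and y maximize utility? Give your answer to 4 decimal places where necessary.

Let x' = x−20, y' = y−6. MRS = (3/2)·y'/x' = P_x/P_y.
Substituting into the budget: x* = 20 + 0.6·(M − 20·P_x − 6·P_y)/P_x, and y* = 6 + 0.4·(…)/P_y.
Discretionary income = 242 − 20·2.4 − 6·4.2 = 168.8; x* = 20 + 0.6·168.8/2.4 = 62.2; y* = 6 + 0.4·168.8/4.2 = 22.0762.

x* = 62.2, y* = 22.0762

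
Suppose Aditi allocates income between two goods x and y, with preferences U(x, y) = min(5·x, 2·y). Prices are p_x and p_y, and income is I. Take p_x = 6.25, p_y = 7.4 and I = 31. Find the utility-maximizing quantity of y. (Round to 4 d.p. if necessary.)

Leontief preferences: the optimum is at the kink where x/2 = y/5, i.e. y = (5/2)·x.
Budget: p_x·x + p_y·(5/2)·x = I, so (2·p_x + 5·p_y)·x = 2·I.
Demand: x*(p_x,p_y,I) = 2·I/(2·p_x + 5·p_y), y* = 5·I/(2·p_x + 5·p_y).
Here 2·6.25 + 5·7.4 = 49.5, giving y* = 3.1313.

y* = 3.1313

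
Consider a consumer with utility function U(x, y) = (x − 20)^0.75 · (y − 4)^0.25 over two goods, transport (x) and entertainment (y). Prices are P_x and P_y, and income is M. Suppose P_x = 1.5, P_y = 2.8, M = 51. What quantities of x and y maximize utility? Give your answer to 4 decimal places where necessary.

x* = 24.9, y* = 4.875

This is Cobb-Douglas in (x−20, y−4): tangency gives 0.75·P_y·(y−4) = 0.25·P_x·(x−20).
After buying the subsistence bundle (20, 4), a share 0.75 of the remaining income goes to x: x* = 20 + 0.75·(M − 20P_x − 4P_y)/P_x.
Discretionary income = 51 − 20·1.5 − 4·2.8 = 9.8; x* = 20 + 0.75·9.8/1.5 = 24.9; y* = 4 + 0.25·9.8/2.8 = 4.875.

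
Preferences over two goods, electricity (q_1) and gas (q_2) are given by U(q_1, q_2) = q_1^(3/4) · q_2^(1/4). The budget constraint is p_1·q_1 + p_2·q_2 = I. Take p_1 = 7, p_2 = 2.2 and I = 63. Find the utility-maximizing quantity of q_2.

q_2* = 7.1591

Tangency: MRS = 3·q_2/q_1 = p_1/p_2.
So 0.75·p_2·q_2 = 0.25·p_1·q_1; combined with the budget, a share 0.75 of income goes to q_1.
Demand: q_1*(p_1,p_2,I) = 0.75·I/p_1 and q_2* = 0.25·I/p_2.
At p_1=7, p_2=2.2, I=63: q_2* = 0.25·63/2.2 = 7.1591.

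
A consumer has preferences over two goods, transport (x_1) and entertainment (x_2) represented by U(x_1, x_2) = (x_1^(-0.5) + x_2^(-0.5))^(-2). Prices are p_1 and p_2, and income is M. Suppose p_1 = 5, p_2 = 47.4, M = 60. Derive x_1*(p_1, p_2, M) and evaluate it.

x_1* = 3.8506

From the CES first-order condition, (x_2/x_1)^(1.5) = p_1/p_2.
Solve for the ratio: x_2/x_1 = [p_1/p_2]^(2/3).
Substitute x_2 = (x_2/x_1)·x_1 into the budget: x_1* = M/(p_1 + p_2·(x_2/x_1)).
Numerically x_2/x_1 = 0.223252, so x_1* = 60/(5 + 47.4·0.223252) = 3.8506.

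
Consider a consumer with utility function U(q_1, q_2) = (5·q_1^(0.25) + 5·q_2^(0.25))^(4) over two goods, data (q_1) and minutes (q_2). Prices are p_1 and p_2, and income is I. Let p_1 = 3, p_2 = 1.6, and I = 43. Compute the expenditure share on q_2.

share on q_2 = 0.5522

With the ratio pinned down, the budget gives q_1* = I/(p_1 + p_2·(q_2/q_1)) and q_2* = (q_2/q_1)·q_1*.
Numerically q_2/q_1 = 2.312074, so q_1* = 43/(3 + 1.6·2.312074) = 6.4186 and q_2* = 2.312074·6.4186 = 14.8402.
Expenditure on q_2: 1.6·14.8402 = 23.7443; share = 0.5522.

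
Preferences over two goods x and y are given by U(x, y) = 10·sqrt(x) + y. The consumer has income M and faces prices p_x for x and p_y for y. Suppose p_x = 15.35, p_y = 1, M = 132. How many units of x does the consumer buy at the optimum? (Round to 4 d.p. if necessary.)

MU_x = 5/√x, MU_y = 1. Tangency: 5/√x = p_x/p_y.
Thus x* = (5·p_y/p_x)² — independent of M — with the rest of income spent on y.
Plugging in: x* = (5·1/15.35)² = 0.1061.

x* = 0.1061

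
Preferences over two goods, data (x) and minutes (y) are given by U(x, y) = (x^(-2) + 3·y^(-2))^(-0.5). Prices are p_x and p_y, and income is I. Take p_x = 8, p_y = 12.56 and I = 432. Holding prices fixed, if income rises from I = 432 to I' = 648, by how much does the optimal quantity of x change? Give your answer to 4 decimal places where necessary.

Δx* = 9.158

MRS = MU_x/MU_y = (1/3)·(y/x)^(3). Set equal to p_x/p_y.
Hence y/x = (3·p_x/p_y)^(1/(3)), i.e. raised to the 1/3 power.
With the ratio pinned down, the budget gives x* = I/(p_x + p_y·(y/x)) and y* = (y/x)·x*.
Numerically y/x = 1.240911, so x* = 432/(8 + 12.56·1.240911) = 18.3161.
At I' = 648: x* = 27.4741. Change: 27.4741 − 18.3161 = 9.158.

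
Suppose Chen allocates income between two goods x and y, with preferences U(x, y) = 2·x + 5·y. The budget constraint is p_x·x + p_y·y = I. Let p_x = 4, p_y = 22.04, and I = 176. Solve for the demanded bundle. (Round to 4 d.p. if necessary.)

Perfect substitutes: compare marginal utility per dollar. 2/p_x vs 5/p_y → 0.5 vs 0.2269.
x gives more utility per dollar, so spend all income on x: x* = I/p_x, y* = 0.
Numerically: x* = 44, y* = 0.

x* = 44, y* = 0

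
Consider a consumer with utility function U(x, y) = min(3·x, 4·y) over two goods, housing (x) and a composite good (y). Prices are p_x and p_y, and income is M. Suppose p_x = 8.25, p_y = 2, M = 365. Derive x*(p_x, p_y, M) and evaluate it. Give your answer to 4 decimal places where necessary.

x* = 37.4359

Leontief preferences: the optimum is at the kink where x/4 = y/3, i.e. y = (3/4)·x.
Budget: p_x·x + p_y·(3/4)·x = M, so (4·p_x + 3·p_y)·x = 4·M.
Demand: x*(p_x,p_y,M) = 4·M/(4·p_x + 3·p_y), y* = 3·M/(4·p_x + 3·p_y).
Here 4·8.25 + 3·2 = 39, giving x* = 37.4359.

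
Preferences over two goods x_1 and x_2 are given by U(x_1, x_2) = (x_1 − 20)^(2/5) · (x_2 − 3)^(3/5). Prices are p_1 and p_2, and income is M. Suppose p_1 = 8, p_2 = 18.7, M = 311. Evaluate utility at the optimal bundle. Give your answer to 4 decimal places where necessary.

V = 3.6361

This is Cobb-Douglas in (x_1−20, x_2−3): tangency gives 0.4·p_2·(x_2−3) = 0.6·p_1·(x_1−20).
Substituting into the budget: x_1* = 20 + 0.4·(M − 20·p_1 − 3·p_2)/p_1, and x_2* = 3 + 0.6·(…)/p_2.
Discretionary income = 311 − 20·8 − 3·18.7 = 94.9; x_1* = 20 + 0.4·94.9/8 = 24.745; x_2* = 3 + 0.6·94.9/18.7 = 6.0449.
Utility at the optimum: U(24.745, 6.0449) = 3.6361.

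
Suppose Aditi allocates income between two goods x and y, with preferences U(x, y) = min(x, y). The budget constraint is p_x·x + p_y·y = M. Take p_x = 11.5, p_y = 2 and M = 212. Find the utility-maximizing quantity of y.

y* = 15.7037

With perfect complements, no substitution: consume in ratio x:y = 1:1.
Budget: p_x·x + p_y·x = M, so (p_x + p_y)·x = M.
Demand: x*(p_x,p_y,M) = M/(p_x + p_y), y* = M/(p_x + p_y).
Here 11.5 + 2 = 13.5, giving y* = 15.7037.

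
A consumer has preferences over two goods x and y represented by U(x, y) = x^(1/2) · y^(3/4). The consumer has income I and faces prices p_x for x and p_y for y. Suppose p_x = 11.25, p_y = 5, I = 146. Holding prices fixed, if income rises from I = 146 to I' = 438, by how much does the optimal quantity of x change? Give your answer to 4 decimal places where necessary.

Δx* = 10.3822

MU_x/MU_y = (0.5·y)/(0.75·x); tangency sets this equal to p_x/p_y.
So 0.5·p_y·y = 0.75·p_x·x; combined with the budget, a share 0.4 of income goes to x.
Demand: x*(p_x,p_y,I) = 0.4·I/p_x and y* = 0.6·I/p_y.
At p_x=11.25, p_y=5, I=146: x* = 0.4·146/11.25 = 5.1911.
At I' = 438: x* = 15.5733. Change: 15.5733 − 5.1911 = 10.3822.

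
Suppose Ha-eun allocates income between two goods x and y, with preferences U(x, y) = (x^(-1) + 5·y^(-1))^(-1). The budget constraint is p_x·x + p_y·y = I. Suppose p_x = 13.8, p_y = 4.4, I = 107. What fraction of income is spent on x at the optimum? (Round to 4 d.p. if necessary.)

share on x = 0.442

From the CES first-order condition, (1/5)·(y/x)^(2) = p_x/p_y.
Solve for the ratio: y/x = [5·p_x/p_y]^(0.5).
Substitute y = (y/x)·x into the budget: x* = I/(p_x + p_y·(y/x)).
Numerically y/x = 3.960028, so x* = 107/(13.8 + 4.4·3.960028) = 3.4268 and y* = 3.960028·3.4268 = 13.5704.
Expenditure on x: 13.8·3.4268 = 47.2904; share = 0.442.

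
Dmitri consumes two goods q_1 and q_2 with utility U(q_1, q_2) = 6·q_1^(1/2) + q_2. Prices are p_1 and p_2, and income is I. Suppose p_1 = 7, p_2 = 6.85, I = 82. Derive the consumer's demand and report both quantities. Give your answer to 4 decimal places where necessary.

q_1* = 8.6184, q_2* = 3.1637

Set MRS = p_1/p_2: 3·q_1^(−1/2) = p_1/p_2.
Solve: √q_1 = 3·p_2/p_1, so q_1*(p_1,p_2) = (3·p_2/p_1)², and q_2* = (I − p_1·q_1*)/p_2.
Plugging in: q_1* = (3·6.85/7)² = 8.6184, q_2* = 3.1637.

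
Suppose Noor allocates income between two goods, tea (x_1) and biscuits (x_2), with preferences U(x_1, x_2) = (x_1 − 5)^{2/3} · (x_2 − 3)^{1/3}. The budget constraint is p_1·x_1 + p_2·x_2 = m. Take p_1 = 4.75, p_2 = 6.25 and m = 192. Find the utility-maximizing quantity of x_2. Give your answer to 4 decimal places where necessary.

x_2* = 10.9733

Let x_1' = x_1−5, x_2' = x_2−3. MRS = 2·x_2'/x_1' = p_1/p_2.
After buying the subsistence bundle (5, 3), a share 2/3 of the remaining income goes to x_1: x_1* = 5 + 2/3·(m − 5p_1 − 3p_2)/p_1.
Discretionary income = 192 − 5·4.75 − 3·6.25 = 149.5; x_2* = 3 + 1/3·149.5/6.25 = 10.9733.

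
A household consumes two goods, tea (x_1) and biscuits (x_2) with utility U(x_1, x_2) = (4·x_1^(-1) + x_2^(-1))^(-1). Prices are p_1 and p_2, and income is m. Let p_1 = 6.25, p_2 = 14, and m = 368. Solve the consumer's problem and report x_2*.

x_2* = 11.251

From the CES first-order condition, 4·(x_2/x_1)^(2) = p_1/p_2.
Hence x_2/x_1 = ((1/4)·p_1/p_2)^(1/(2)), i.e. raised to the 0.5 power.
Substitute x_2 = (x_2/x_1)·x_1 into the budget: x_1* = m/(p_1 + p_2·(x_2/x_1)).
Numerically x_2/x_1 = 0.334077, so x_1* = 368/(6.25 + 14·0.334077) = 33.6778 and x_2* = 0.334077·33.6778 = 11.251.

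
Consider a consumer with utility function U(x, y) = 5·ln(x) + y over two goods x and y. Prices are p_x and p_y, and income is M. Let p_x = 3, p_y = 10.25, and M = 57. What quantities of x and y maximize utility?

So x*(p_x,p_y) = 5·p_y/p_x, independent of income; and y* = (M − 5·p_y)/p_y.
At the given prices: x* = 5·10.25/3 = 17.0833, and y* = 0.561.

x* = 17.0833, y* = 0.561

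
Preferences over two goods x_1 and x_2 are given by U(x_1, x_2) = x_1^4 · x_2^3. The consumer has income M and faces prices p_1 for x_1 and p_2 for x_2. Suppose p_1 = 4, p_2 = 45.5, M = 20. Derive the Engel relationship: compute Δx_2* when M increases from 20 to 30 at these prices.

The MRS is (4/3)·x_2/x_1. Set MRS = p_1/p_2.
Rearranging, p_2·x_2 = (3/4)·p_1·x_1. Substituting into the budget gives p_1·x_1·(1 + (3/4)) = M.
Demand: x_1*(p_1,p_2,M) = 4/7·M/p_1 and x_2* = 3/7·M/p_2.
At p_1=4, p_2=45.5, M=20: x_2* = 3/7·20/45.5 = 0.1884.
At M' = 30: x_2* = 0.2826. Change: 0.2826 − 0.1884 = 0.0942.

Δx_2* = 0.0942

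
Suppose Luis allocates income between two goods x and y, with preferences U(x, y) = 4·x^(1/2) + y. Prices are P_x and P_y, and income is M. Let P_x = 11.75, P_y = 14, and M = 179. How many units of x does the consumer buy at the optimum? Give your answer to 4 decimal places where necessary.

x* = 5.6786

Utility is quasi-linear in y; the FOC for x is 2/√x = P_x/P_y.
Thus x* = (2·P_y/P_x)² — independent of M — with the rest of income spent on y.
Plugging in: x* = (2·14/11.75)² = 5.6786.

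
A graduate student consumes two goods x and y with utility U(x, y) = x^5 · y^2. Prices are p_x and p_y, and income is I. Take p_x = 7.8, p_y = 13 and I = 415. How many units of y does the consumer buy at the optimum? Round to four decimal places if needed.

MU_x/MU_y = (5·y)/(2·x); tangency sets this equal to p_x/p_y.
Rearranging, p_y·y = (2/5)·p_x·x. Substituting into the budget gives p_x·x·(1 + (2/5)) = I.
Demand: x*(p_x,p_y,I) = 5/7·I/p_x and y* = 2/7·I/p_y.
At p_x=7.8, p_y=13, I=415: y* = 2/7·415/13 = 9.1209.

y* = 9.1209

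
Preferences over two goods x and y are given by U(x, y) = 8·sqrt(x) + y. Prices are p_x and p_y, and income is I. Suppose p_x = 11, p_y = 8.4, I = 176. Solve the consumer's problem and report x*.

Set MRS = p_x/p_y: 4·x^(−1/2) = p_x/p_y.
Solve: √x = 4·p_y/p_x, so x*(p_x,p_y) = (4·p_y/p_x)², and y* = (I − p_x·x*)/p_y.
Plugging in: x* = (4·8.4/11)² = 9.3302.

x* = 9.3302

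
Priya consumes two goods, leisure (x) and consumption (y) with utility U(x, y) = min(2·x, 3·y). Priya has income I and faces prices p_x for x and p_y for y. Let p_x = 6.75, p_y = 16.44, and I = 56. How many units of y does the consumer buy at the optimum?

With perfect complements, no substitution: consume in ratio x:y = 3:2.
Budget: p_x·x + p_y·(2/3)·x = I, so (3·p_x + 2·p_y)·x = 3·I.
Demand: x*(p_x,p_y,I) = 3·I/(3·p_x + 2·p_y), y* = 2·I/(3·p_x + 2·p_y).
Here 3·6.75 + 2·16.44 = 53.13, giving y* = 2.108.

y* = 2.108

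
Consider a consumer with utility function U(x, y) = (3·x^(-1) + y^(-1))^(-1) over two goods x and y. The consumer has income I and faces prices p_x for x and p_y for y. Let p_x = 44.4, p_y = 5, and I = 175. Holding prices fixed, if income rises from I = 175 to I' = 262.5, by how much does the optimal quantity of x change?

From the CES first-order condition, 3·(y/x)^(2) = p_x/p_y.
Hence y/x = ((1/3)·p_x/p_y)^(1/(2)), i.e. raised to the 0.5 power.
With the ratio pinned down, the budget gives x* = I/(p_x + p_y·(y/x)) and y* = (y/x)·x*.
Numerically y/x = 1.720465, so x* = 175/(44.4 + 5·1.720465) = 3.3017.
At I' = 262.5: x* = 4.9526. Change: 4.9526 − 3.3017 = 1.6509.

Δx* = 1.6509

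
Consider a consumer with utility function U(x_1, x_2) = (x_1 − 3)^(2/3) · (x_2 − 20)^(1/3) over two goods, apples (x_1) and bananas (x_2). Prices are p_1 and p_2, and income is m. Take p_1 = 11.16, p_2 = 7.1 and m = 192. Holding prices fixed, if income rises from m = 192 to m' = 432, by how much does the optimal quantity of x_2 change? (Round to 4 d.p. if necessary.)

This is Cobb-Douglas in (x_1−3, x_2−20): tangency gives 2/3·p_2·(x_2−20) = 1/3·p_1·(x_1−3).
Substituting into the budget: x_1* = 3 + 2/3·(m − 3·p_1 − 20·p_2)/p_1, and x_2* = 20 + 1/3·(…)/p_2.
Discretionary income = 192 − 3·11.16 − 20·7.1 = 16.52; x_2* = 20 + 1/3·16.52/7.1 = 20.7756.
At m' = 432: x_2* = 32.0432. Change: 32.0432 − 20.7756 = 11.2676.

Δx_2* = 11.2676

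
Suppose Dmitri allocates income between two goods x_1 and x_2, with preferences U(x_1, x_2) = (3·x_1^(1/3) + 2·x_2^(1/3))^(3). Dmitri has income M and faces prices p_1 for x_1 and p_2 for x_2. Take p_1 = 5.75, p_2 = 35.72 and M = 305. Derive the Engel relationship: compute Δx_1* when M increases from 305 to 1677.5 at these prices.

MU_x_1 ∝ 3·x_1^(-2/3), MU_x_2 ∝ 2·x_2^(-2/3), so MRS = (3/2)·(x_2/x_1)^(2/3) = p_1/p_2.
Hence x_2/x_1 = ((2/3)·p_1/p_2)^(1/(2/3)), i.e. raised to the 1.5 power.
Substitute x_2 = (x_2/x_1)·x_1 into the budget: x_1* = M/(p_1 + p_2·(x_2/x_1)).
Numerically x_2/x_1 = 0.035156, so x_1* = 305/(5.75 + 35.72·0.035156) = 43.5356.
At M' = 1677.5: x_1* = 239.4456. Change: 239.4456 − 43.5356 = 195.91.

Δx_1* = 195.91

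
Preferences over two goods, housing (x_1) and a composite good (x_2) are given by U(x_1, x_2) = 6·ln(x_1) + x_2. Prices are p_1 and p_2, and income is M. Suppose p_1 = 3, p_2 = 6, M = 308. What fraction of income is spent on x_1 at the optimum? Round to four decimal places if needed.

share on x_1 = 0.1169

MU_x_1 = 6/x_1, MU_x_2 = 1. Tangency: 6/x_1 = p_1/p_2.
So x_1*(p_1,p_2) = 6·p_2/p_1, independent of income; and x_2* = (M − 6·p_2)/p_2.
At the given prices: x_1* = 6·6/3 = 12, and x_2* = 45.3333.
Expenditure on x_1: 3·12 = 36; share = 0.1169.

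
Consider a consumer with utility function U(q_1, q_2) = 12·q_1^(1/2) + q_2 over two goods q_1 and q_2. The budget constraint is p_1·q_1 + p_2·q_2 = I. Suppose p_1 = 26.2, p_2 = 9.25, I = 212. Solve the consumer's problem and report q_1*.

q_1* = 4.4873

Utility is quasi-linear in q_2; the FOC for q_1 is 6/√q_1 = p_1/p_2.
Solve: √q_1 = 6·p_2/p_1, so q_1*(p_1,p_2) = (6·p_2/p_1)², and q_2* = (I − p_1·q_1*)/p_2.
Plugging in: q_1* = (6·9.25/26.2)² = 4.4873.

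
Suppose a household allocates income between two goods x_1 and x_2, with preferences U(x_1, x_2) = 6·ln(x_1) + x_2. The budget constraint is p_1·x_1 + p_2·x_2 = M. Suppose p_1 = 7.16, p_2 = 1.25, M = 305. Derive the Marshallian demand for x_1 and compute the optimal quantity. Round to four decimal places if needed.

x_1* = 1.0475

MU_x_1 = 6/x_1, MU_x_2 = 1. Tangency: 6/x_1 = p_1/p_2.
So x_1*(p_1,p_2) = 6·p_2/p_1, independent of income; and x_2* = (M − 6·p_2)/p_2.
At the given prices: x_1* = 6·1.25/7.16 = 1.0475.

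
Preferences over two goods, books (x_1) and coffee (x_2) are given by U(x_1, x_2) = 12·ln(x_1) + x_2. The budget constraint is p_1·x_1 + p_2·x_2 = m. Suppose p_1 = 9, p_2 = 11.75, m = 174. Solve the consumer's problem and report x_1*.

Set MRS = p_1/p_2: (12/x_1)/1 = p_1/p_2.
So x_1*(p_1,p_2) = 12·p_2/p_1, independent of income; and x_2* = (m − 12·p_2)/p_2.
At the given prices: x_1* = 12·11.75/9 = 15.6667.

x_1* = 15.6667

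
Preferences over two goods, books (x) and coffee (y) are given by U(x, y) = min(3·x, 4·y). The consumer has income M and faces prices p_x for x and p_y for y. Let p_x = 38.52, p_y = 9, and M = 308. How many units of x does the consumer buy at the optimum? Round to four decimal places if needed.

x* = 6.8036

Here 4·38.52 + 3·9 = 181.08, giving x* = 6.8036.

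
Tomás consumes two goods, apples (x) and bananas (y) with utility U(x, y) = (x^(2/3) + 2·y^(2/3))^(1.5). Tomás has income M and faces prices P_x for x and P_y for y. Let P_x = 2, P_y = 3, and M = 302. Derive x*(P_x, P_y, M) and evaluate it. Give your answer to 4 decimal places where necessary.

x* = 33.1463

MRS = MU_x/MU_y = (1/2)·(y/x)^(1/3). Set equal to P_x/P_y.
Hence y/x = (2·P_x/P_y)^(1/(1/3)), i.e. raised to the 3 power.
Substitute y = (y/x)·x into the budget: x* = M/(P_x + P_y·(y/x)).
Numerically y/x = 2.37037, so x* = 302/(2 + 3·2.37037) = 33.1463.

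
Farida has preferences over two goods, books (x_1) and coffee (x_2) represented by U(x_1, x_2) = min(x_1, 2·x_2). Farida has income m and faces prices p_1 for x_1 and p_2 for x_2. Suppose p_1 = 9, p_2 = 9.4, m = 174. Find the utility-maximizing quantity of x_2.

x_2* = 6.3504

With perfect complements, no substitution: consume in ratio x_1:x_2 = 2:1.
Budget: p_1·x_1 + p_2·(1/2)·x_1 = m, so (2·p_1 + p_2)·x_1 = 2·m.
Demand: x_1*(p_1,p_2,m) = 2·m/(2·p_1 + p_2), x_2* = m/(2·p_1 + p_2).
Here 2·9 + 9.4 = 27.4, giving x_2* = 6.3504.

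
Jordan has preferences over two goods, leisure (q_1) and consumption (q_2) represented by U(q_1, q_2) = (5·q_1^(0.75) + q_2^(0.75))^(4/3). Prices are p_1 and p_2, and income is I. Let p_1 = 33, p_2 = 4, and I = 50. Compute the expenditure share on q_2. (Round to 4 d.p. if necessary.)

share on q_2 = 0.4732

Substitute q_2 = (q_2/q_1)·q_1 into the budget: q_1* = I/(p_1 + p_2·(q_2/q_1)).
Numerically q_2/q_1 = 7.412006, so q_1* = 50/(33 + 4·7.412006) = 0.7981 and q_2* = 7.412006·0.7981 = 5.9156.
Expenditure on q_2: 4·5.9156 = 23.6624; share = 0.4732.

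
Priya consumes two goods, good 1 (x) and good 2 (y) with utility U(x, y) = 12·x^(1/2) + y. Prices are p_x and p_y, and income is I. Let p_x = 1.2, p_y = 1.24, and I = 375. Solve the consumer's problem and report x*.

Plugging in: x* = (6·1.24/1.2)² = 38.44.

x* = 38.44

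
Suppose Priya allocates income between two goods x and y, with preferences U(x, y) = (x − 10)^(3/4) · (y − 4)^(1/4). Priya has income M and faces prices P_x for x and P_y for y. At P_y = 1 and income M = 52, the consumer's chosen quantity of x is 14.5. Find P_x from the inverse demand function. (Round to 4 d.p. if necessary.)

P_x = 3

Let x' = x−10, y' = y−4. MRS = 3·y'/x' = P_x/P_y.
Substituting into the budget: x* = 10 + 0.75·(M − 10·P_x − 4·P_y)/P_x, and y* = 4 + 0.25·(…)/P_y.
Set x* = 14.5 in the demand function and solve for P_x: P_x = 3.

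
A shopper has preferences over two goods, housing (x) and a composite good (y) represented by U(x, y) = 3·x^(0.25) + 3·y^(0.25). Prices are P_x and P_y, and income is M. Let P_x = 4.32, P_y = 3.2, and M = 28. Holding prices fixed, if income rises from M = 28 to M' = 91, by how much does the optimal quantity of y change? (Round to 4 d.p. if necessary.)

Δy* = 10.3357

Numerically y/x = 1.492033, so x* = 28/(4.32 + 3.2·1.492033) = 3.0788 and y* = 1.492033·3.0788 = 4.5936.
At M' = 91: y* = 14.9293. Change: 14.9293 − 4.5936 = 10.3357.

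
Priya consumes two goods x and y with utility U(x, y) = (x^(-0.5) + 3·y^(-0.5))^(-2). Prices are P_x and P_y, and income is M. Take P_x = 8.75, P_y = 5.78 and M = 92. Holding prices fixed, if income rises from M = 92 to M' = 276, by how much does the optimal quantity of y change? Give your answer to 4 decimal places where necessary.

From the CES first-order condition, (1/3)·(y/x)^(1.5) = P_x/P_y.
Hence y/x = (3·P_x/P_y)^(1/(1.5)), i.e. raised to the 2/3 power.
With the ratio pinned down, the budget gives x* = M/(P_x + P_y·(y/x)) and y* = (y/x)·x*.
Numerically y/x = 2.742422, so x* = 92/(8.75 + 5.78·2.742422) = 3.7397 and y* = 2.742422·3.7397 = 10.2557.
At M' = 276: y* = 30.7671. Change: 30.7671 − 10.2557 = 20.5114.

Δy* = 20.5114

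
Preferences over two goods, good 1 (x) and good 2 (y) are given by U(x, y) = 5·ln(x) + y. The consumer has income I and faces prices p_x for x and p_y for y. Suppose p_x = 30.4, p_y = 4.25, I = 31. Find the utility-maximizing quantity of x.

x* = 0.699

Set MRS = p_x/p_y: (5/x)/1 = p_x/p_y.
So x*(p_x,p_y) = 5·p_y/p_x, independent of income; and y* = (I − 5·p_y)/p_y.
At the given prices: x* = 5·4.25/30.4 = 0.699.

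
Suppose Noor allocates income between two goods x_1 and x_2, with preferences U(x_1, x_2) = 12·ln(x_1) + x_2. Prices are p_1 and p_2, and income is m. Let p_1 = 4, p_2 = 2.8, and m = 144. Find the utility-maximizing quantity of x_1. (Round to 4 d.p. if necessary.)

MU_x_1 = 12/x_1, MU_x_2 = 1. Tangency: 12/x_1 = p_1/p_2.
So x_1*(p_1,p_2) = 12·p_2/p_1, independent of income; and x_2* = (m − 12·p_2)/p_2.
At the given prices: x_1* = 12·2.8/4 = 8.4.

x_1* = 8.4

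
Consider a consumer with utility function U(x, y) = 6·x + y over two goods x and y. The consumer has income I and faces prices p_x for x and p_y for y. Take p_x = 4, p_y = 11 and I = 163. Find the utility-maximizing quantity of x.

Perfect substitutes: compare marginal utility per dollar. 6/p_x vs 1/p_y → 1.5 vs 0.0909.
x gives more utility per dollar, so spend all income on x: x* = I/p_x, y* = 0.
Numerically: x* = 40.75, y* = 0.

x* = 40.75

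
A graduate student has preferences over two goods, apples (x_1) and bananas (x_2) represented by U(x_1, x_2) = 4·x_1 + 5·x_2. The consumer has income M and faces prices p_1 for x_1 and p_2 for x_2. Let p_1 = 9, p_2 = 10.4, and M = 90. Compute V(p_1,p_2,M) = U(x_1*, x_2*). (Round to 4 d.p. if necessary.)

Linear utility — the consumer picks whichever good has higher MU/price: 4/9 = 0.4444 vs 5/10.4 = 0.4808.
x_2 gives more utility per dollar, so spend all income on x_2: x_2* = M/p_2, x_1* = 0.
Numerically: x_1* = 0, x_2* = 8.6538.
Utility at the optimum: U(0, 8.6538) = 43.2692.

V = 43.2692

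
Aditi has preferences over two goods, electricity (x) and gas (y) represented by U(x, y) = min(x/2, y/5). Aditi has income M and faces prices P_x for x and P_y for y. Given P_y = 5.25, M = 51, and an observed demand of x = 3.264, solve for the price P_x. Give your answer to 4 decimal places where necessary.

P_x = 2.5

With perfect complements, no substitution: consume in ratio x:y = 2:5.
Budget: P_x·x + P_y·(5/2)·x = M, so (2·P_x + 5·P_y)·x = 2·M.
Demand: x*(P_x,P_y,M) = 2·M/(2·P_x + 5·P_y), y* = 5·M/(2·P_x + 5·P_y).
Set x* = 3.264 in the demand function and solve for P_x: P_x = 2.5.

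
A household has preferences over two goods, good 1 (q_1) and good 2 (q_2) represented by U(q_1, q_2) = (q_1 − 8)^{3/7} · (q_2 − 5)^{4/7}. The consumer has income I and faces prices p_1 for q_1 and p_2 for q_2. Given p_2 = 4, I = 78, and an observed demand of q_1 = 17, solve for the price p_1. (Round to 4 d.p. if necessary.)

This is Cobb-Douglas in (q_1−8, q_2−5): tangency gives 3/7·p_2·(q_2−5) = 4/7·p_1·(q_1−8).
Substituting into the budget: q_1* = 8 + 3/7·(I − 8·p_1 − 5·p_2)/p_1, and q_2* = 5 + 4/7·(…)/p_2.
Set q_1* = 17 in the demand function and solve for p_1: p_1 = 2.

p_1 = 2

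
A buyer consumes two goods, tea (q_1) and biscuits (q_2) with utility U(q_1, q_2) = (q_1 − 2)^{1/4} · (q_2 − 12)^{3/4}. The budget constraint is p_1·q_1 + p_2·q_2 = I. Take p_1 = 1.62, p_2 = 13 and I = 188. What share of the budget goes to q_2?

share on q_2 = 0.9445

Let q_1' = q_1−2, q_2' = q_2−12. MRS = (1/3)·q_2'/q_1' = p_1/p_2.
After buying the subsistence bundle (2, 12), a share 0.25 of the remaining income goes to q_1: q_1* = 2 + 0.25·(I − 2p_1 − 12p_2)/p_1.
Discretionary income = 188 − 2·1.62 − 12·13 = 28.76; q_1* = 2 + 0.25·28.76/1.62 = 6.4383; q_2* = 12 + 0.75·28.76/13 = 13.6592.
Expenditure on q_2: 13·13.6592 = 177.57; share = 0.9445.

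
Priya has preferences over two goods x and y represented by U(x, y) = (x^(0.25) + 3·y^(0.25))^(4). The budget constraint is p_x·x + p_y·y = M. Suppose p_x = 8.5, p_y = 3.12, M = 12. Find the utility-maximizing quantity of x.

x* = 0.2005

MRS = MU_x/MU_y = (1/3)·(y/x)^(0.75). Set equal to p_x/p_y.
Hence y/x = (3·p_x/p_y)^(1/(0.75)), i.e. raised to the 4/3 power.
Substitute y = (y/x)·x into the budget: x* = M/(p_x + p_y·(y/x)).
Numerically y/x = 16.463195, so x* = 12/(8.5 + 3.12·16.463195) = 0.2005.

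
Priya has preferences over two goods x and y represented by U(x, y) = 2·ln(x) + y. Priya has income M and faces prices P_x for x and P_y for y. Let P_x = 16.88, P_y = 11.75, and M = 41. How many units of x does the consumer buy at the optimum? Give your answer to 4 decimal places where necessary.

At the given prices: x* = 2·11.75/16.88 = 1.3922.

x* = 1.3922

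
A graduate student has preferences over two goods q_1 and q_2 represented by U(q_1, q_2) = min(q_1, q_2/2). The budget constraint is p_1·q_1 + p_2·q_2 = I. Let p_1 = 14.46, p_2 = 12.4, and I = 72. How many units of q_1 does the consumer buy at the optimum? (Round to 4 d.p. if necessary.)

q_1* = 1.8339

Leontief preferences: the optimum is at the kink where q_1/1 = q_2/2, i.e. q_2 = 2·q_1.
Budget: p_1·q_1 + p_2·2·q_1 = I, so (p_1 + 2·p_2)·q_1 = I.
Demand: q_1*(p_1,p_2,I) = I/(p_1 + 2·p_2), q_2* = 2·I/(p_1 + 2·p_2).
Here 14.46 + 2·12.4 = 39.26, giving q_1* = 1.8339.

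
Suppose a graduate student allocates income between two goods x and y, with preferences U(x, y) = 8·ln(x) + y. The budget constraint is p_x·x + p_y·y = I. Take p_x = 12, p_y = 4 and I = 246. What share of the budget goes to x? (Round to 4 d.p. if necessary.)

So x*(p_x,p_y) = 8·p_y/p_x, independent of income; and y* = (I − 8·p_y)/p_y.
At the given prices: x* = 8·4/12 = 2.6667, and y* = 53.5.
Expenditure on x: 12·2.6667 = 32; share = 0.1301.

share on x = 0.1301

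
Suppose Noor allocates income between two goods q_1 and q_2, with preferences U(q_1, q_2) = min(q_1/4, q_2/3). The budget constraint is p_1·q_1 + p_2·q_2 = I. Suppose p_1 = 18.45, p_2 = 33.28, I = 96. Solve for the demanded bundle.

q_1* = 2.2115, q_2* = 1.6586

With perfect complements, no substitution: consume in ratio q_1:q_2 = 4:3.
Budget: p_1·q_1 + p_2·(3/4)·q_1 = I, so (4·p_1 + 3·p_2)·q_1 = 4·I.
Demand: q_1*(p_1,p_2,I) = 4·I/(4·p_1 + 3·p_2), q_2* = 3·I/(4·p_1 + 3·p_2).
Here 4·18.45 + 3·33.28 = 173.64, giving q_1* = 2.2115 and q_2* = 1.6586.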